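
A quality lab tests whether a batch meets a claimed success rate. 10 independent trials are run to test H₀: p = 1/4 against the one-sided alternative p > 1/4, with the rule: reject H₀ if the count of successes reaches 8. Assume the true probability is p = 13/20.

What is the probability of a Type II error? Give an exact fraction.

1890285078059/2560000000000

Under the alternative p = 13/20, K ~ Binomial(10, 13/20); β is the probability the test does not reject, P(K < 8).
Adding the binomial probabilities P(K=0)+…+P(K=7) at p = 13/20 gives 1890285078059/2560000000000.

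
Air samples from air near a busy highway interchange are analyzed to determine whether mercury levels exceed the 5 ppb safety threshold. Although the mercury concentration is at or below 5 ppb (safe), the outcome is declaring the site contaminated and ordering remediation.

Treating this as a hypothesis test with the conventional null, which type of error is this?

Type I error

The null hypothesis here is that the mercury concentration is at or below 5 ppb (safe).
'Declaring the site contaminated and ordering remediation' corresponds to rejecting H₀.
H₀ was rejected but H₀ is true — a Type I error (false positive).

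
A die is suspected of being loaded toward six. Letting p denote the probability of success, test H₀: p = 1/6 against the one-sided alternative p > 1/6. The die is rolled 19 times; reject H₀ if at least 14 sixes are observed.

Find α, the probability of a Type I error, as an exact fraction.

1620229/25389989167104

The Type I error probability is α = P(Y ≥ 14) computed under H₀, where Y ~ Binomial(19, 1/6).
P(Y ≥ 14) = Σ_{j=14}^{19} C(19,j)·(1/6)^j·(5/6)^{19-j} = 1620229/25389989167104.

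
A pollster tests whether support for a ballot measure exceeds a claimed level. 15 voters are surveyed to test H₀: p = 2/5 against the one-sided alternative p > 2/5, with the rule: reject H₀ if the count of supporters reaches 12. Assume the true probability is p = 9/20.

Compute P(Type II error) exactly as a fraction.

A Type II error is failing to reject when Ha holds: with p = 9/20, β = P(K ≤ 11).
Adding the binomial probabilities P(K=0)+…+P(K=11) at p = 9/20 gives 8140171073330835209/8192000000000000000.

8140171073330835209/8192000000000000000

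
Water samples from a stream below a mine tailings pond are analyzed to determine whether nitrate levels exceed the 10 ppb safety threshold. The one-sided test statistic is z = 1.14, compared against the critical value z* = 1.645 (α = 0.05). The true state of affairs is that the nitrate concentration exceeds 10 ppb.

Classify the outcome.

Type II error

The conventional null hypothesis is that the nitrate concentration is at or below 10 ppb (safe).
Since z = 1.14 ≤ z* = 1.645, H₀ is not rejected.
H₀ is false (actually the nitrate concentration exceeds 10 ppb).
Failing to reject a false H₀ is a Type II error.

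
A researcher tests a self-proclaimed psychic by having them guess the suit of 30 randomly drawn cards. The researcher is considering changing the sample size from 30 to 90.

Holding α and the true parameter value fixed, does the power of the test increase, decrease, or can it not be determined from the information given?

It increases.

More data shrinks sampling variability; the test statistic under Ha concentrates further from the null value, making rejection more likely.
Since power = 1 − β and β decreases, power increases.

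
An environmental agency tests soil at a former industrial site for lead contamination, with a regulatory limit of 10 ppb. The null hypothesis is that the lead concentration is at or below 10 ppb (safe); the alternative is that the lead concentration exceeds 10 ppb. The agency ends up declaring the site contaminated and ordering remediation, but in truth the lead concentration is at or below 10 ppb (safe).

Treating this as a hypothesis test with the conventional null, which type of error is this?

Type I error

'Declaring the site contaminated and ordering remediation' corresponds to rejecting H₀.
H₀ was rejected but H₀ is true — a Type I error (false positive).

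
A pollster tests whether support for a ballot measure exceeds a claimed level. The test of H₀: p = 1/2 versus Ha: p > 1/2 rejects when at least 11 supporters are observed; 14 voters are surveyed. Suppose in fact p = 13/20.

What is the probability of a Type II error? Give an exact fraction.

Under the alternative p = 13/20, X ~ Binomial(14, 13/20); β is the probability the test does not reject, P(X < 11).
Summing C(14,j)·(13/20)^j·(7/20)^{14-j} for j = 0..10 gives 638569946045404807/819200000000000000.

638569946045404807/819200000000000000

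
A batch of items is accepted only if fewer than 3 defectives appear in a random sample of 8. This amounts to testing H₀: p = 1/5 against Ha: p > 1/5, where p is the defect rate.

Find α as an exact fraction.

The significance level is the probability, assuming p = 1/5, of seeing 3 or more defectives in 8 draws.
Computing the lower-tail complement: 1 − 311296/390625 = 79329/390625.

79329/390625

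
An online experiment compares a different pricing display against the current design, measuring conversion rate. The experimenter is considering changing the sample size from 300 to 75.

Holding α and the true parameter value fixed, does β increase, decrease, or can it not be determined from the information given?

It increases.

With less data the test statistic is noisier; under Ha, more outcomes land inside the acceptance region.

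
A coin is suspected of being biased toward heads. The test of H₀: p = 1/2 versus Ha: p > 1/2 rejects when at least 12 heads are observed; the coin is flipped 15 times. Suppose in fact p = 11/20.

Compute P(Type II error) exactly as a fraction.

7844484964274060391/8192000000000000000

A Type II error is failing to reject when Ha holds: with p = 11/20, β = P(K ≤ 11).
Summing C(15,j)·(11/20)^j·(9/20)^{15-j} for j = 0..11 gives 7844484964274060391/8192000000000000000.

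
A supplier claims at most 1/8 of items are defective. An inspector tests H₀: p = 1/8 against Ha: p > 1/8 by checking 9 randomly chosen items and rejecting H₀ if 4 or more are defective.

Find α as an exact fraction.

Under H₀, Y ~ Binomial(9, 1/8); the Type I error rate is P(Y ≥ 4).
Via the complement, α = 1 − Σ_{j=0}^{3} C(9,j)(1/8)^j(7/8)^{9-j} = 76589/4194304.

76589/4194304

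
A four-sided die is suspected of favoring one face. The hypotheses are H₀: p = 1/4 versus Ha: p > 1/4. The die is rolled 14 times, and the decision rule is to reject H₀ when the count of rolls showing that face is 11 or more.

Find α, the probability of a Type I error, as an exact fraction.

The Type I error probability is α = P(S ≥ 11) computed under H₀, where S ~ Binomial(14, 1/4).
P(S ≥ 11) = Σ_{j=11}^{14} C(14,j)·(1/4)^j·(3/4)^{14-j} = 5345/134217728.

5345/134217728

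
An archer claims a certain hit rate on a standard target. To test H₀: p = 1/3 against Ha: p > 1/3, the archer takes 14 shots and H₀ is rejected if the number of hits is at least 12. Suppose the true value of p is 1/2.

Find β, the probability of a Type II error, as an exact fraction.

8139/8192

A Type II error is failing to reject when Ha holds: with p = 1/2, β = P(K ≤ 11).
Summing C(14,j)·(1/2)^j·(1/2)^{14-j} for j = 0..11 gives 8139/8192.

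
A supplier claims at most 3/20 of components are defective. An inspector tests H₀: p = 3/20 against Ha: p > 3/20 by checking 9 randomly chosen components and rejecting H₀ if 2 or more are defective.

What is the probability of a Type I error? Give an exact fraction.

α = P(reject H₀ | H₀ true) = P(X ≥ 2 | p = 3/20), X ~ Binomial(9, 3/20).
α = 1 − P(X ≤ 1) = 1 − 76733331851/128000000000 = 51266668149/128000000000.

51266668149/128000000000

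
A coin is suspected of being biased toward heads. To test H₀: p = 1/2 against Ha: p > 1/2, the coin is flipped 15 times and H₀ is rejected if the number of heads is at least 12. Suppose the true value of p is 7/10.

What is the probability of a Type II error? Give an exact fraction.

87891509014119/125000000000000

A Type II error is failing to reject when Ha holds: with p = 7/10, β = P(X ≤ 11).
Adding the binomial probabilities P(X=0)+…+P(X=11) at p = 7/10 gives 87891509014119/125000000000000.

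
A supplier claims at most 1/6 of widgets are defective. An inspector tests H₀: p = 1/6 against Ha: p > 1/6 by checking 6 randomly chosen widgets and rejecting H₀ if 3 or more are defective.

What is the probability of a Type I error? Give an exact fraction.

Under H₀, S ~ Binomial(6, 1/6); the Type I error rate is P(S ≥ 3).
Computing the lower-tail complement: 1 − 21875/23328 = 1453/23328.

1453/23328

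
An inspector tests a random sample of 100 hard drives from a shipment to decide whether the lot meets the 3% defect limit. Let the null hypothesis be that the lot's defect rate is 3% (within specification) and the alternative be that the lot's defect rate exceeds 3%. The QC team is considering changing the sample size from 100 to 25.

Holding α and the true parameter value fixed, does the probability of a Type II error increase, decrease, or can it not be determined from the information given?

Reducing n widens both sampling distributions, so the test has less ability to distinguish Ha from H₀.

It increases.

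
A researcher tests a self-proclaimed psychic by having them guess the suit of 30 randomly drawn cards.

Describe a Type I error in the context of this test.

A Type I error would mean concluding that the subject performs better than chance when in fact the subject is guessing at random (p = 1/4).

With the conventional null hypothesis that the subject is guessing at random (p = 1/4):
A Type I error is rejecting H₀ when H₀ is true.
Here that means concluding the subject has some ability beyond chance when actually the subject is guessing at random (p = 1/4).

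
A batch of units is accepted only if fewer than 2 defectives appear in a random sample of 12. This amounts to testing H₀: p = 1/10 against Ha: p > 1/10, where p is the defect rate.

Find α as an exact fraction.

340997748211/1000000000000

Under H₀, K ~ Binomial(12, 1/10); the Type I error rate is P(K ≥ 2).
α = 1 − P(K ≤ 1) = 1 − 659002251789/1000000000000 = 340997748211/1000000000000.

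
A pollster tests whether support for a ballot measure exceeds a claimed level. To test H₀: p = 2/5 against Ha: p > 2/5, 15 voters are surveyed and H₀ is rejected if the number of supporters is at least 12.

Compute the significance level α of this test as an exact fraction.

58830848/30517578125

α = P(reject H₀ | H₀ true) = P(S ≥ 12 | p = 2/5), with S ~ Binomial(15, 2/5).
Summing C(15,j)(2/5)^j(3/5)^{15−j} for j = 12,…,15 gives 58830848/30517578125.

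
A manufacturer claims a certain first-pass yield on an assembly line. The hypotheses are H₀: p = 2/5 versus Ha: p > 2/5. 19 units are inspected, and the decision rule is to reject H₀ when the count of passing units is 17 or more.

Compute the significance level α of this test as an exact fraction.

217186304/19073486328125

Under H₀, K ~ Binomial(19, 2/5), and α = P(K ≥ 17).
Adding the binomial terms for j = 17 through 19 with p = 2/5 yields 217186304/19073486328125.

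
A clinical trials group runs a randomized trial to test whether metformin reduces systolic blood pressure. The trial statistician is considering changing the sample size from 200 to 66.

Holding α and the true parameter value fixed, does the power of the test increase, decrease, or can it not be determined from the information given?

It decreases.

With less data the test statistic is noisier; under Ha, more outcomes land inside the acceptance region.
Since power = 1 − β and β increases, power decreases.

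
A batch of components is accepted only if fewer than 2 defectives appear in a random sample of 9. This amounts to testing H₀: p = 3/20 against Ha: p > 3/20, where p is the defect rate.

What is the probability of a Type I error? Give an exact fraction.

51266668149/128000000000

α = P(reject H₀ | H₀ true) = P(S ≥ 2 | p = 3/20), S ~ Binomial(9, 3/20).
Via the complement, α = 1 − Σ_{j=0}^{1} C(9,j)(3/20)^j(17/20)^{9-j} = 51266668149/128000000000.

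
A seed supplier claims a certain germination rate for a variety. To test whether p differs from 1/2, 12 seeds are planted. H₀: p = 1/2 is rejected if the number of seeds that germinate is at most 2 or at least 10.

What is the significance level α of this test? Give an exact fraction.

79/2048

α = P(Y ≤ 2 or Y ≥ 10 | p = 1/2), Y ~ Binomial(12, 1/2).
The two tails are symmetric, so α = 2·(1 + 12 + 66)/2^12 = 158/4096 = 79/2048.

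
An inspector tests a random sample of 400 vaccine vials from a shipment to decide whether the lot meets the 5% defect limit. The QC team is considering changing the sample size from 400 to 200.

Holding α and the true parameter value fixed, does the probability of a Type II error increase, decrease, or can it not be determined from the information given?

A smaller sample increases the standard error, so the sampling distributions under H₀ and Ha overlap more.

It increases.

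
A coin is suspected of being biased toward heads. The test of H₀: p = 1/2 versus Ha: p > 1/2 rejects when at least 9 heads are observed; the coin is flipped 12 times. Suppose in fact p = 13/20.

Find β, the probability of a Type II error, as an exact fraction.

β = P(fail to reject H₀ | Ha true) = P(K ≤ 8 | p = 13/20), K ~ Binomial(12, 13/20).
Summing C(12,j)·(13/20)^j·(7/20)^{12-j} for j = 0..8 gives 535222111290433/819200000000000.

535222111290433/819200000000000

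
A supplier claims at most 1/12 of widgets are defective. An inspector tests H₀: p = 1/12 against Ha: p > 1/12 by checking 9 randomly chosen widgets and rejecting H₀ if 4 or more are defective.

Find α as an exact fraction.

5563363/1289945088

The significance level is the probability, assuming p = 1/12, of seeing 4 or more defectives in 9 draws.
α = 1 − P(S ≤ 3) = 1 − 1284381725/1289945088 = 5563363/1289945088.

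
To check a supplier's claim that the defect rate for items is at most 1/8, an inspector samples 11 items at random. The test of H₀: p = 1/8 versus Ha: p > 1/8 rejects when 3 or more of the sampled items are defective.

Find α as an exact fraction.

1285931725/8589934592

Under H₀, X ~ Binomial(11, 1/8); the Type I error rate is P(X ≥ 3).
Via the complement, α = 1 − Σ_{j=0}^{2} C(11,j)(1/8)^j(7/8)^{11-j} = 1285931725/8589934592.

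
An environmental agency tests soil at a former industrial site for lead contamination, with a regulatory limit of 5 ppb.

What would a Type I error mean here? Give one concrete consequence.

A Type I error would mean concluding that the lead concentration exceeds 5 ppb when in fact the lead concentration is at or below 5 ppb (safe). Consequence: a clean site is subjected to costly and unnecessary remediation.

With the conventional null hypothesis that the lead concentration is at or below 5 ppb (safe):
A Type I error is rejecting H₀ when H₀ is true.
Here that means declaring the site contaminated and ordering remediation when actually the lead concentration is at or below 5 ppb (safe).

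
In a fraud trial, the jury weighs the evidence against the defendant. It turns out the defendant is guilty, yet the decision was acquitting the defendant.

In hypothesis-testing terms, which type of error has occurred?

The null hypothesis here is that the defendant is innocent.
'Acquitting the defendant' corresponds to failing to reject H₀.
H₀ was not rejected but H₀ is false — a Type II error (false negative).

Type II error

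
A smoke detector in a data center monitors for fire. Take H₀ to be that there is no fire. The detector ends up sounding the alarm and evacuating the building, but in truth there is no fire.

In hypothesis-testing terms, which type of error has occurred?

Type I error

'Sounding the alarm and evacuating the building' corresponds to rejecting H₀.
H₀ was rejected but H₀ is true — a Type I error (false positive).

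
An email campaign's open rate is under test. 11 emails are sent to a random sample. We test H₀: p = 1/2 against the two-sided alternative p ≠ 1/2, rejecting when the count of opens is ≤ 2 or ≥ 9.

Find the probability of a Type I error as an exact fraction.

67/1024

α = P(K ≤ 2 or K ≥ 9 | p = 1/2), K ~ Binomial(11, 1/2).
By symmetry, α = 2·P(K ≤ 2) = 2·(1 + 11 + 55)/2048 = 134/2048 = 67/1024.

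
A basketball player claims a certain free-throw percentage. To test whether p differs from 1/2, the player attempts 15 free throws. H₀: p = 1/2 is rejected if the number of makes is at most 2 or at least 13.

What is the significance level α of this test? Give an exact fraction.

α = P(K ≤ 2 or K ≥ 13 | p = 1/2), K ~ Binomial(15, 1/2).
The two tails are symmetric, so α = 2·(1 + 15 + 105)/2^15 = 242/32768 = 121/16384.

121/16384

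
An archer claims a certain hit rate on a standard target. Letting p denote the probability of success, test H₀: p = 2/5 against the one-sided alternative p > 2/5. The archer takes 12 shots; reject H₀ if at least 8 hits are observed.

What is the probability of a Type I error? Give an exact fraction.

2798336/48828125

The Type I error probability is α = P(K ≥ 8) computed under H₀, where K ~ Binomial(12, 2/5).
Adding the binomial terms for j = 8 through 12 with p = 2/5 yields 2798336/48828125.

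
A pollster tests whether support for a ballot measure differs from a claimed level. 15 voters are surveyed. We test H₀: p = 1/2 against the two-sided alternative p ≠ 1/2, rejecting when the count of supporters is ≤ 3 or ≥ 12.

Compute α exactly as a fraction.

Under H₀, K ~ Binomial(15, 1/2); α is the probability of landing in either tail, P(K ≤ 3) + P(K ≥ 12).
Each tail has probability (1 + 15 + 105 + 455)/32768; doubling gives α = 1152/32768 = 9/256.

9/256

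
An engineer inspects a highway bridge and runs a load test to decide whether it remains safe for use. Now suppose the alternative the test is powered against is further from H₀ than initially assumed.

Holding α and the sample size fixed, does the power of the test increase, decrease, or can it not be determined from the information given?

The further the true parameter sits from the null value, the more of the Ha sampling distribution falls in the rejection region.
Since power = 1 − β and β decreases, power increases.

It increases.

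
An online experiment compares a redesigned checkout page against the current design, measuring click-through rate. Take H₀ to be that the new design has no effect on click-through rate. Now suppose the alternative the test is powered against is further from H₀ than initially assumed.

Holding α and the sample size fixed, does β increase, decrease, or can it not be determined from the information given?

A bigger departure from H₀ is easier for the test to detect, so it fails to reject less often.

It decreases.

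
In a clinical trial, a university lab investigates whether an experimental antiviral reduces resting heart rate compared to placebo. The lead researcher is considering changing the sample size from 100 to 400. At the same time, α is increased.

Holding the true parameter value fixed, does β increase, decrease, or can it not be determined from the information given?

Increasing n separates the H₀ and Ha sampling distributions, so under Ha fewer outcomes land in the acceptance region. With a larger α the critical value moves toward the center, so more of the Ha sampling distribution lies in the rejection region. Both changes push β in the same direction.

It decreases.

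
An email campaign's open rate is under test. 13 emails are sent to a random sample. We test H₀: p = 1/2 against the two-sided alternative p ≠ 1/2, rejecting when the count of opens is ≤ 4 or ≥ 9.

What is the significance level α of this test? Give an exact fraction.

The significance level is the null-hypothesis probability of the rejection region {≤4} ∪ {≥9}.
Each tail has probability (1 + 13 + 78 + 286 + 715)/8192; doubling gives α = 2186/8192 = 1093/4096.

1093/4096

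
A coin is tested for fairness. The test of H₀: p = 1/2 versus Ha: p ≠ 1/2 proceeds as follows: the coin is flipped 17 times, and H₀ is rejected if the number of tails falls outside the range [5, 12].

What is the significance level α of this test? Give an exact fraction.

1607/32768

The significance level is the null-hypothesis probability of the rejection region {≤4} ∪ {≥13}.
By symmetry, α = 2·P(K ≤ 4) = 2·(1 + 17 + 136 + 680 + 2380)/131072 = 6428/131072 = 1607/32768.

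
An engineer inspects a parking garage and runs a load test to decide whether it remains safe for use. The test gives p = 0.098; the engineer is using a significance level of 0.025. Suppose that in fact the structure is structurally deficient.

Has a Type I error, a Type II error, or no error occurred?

Type II error

The conventional null hypothesis is that the structure meets the required load capacity (safe).
Since p = 0.098 ≥ α = 0.025, H₀ is not rejected.
H₀ is false (actually the structure is structurally deficient).
Failing to reject a false H₀ is a Type II error.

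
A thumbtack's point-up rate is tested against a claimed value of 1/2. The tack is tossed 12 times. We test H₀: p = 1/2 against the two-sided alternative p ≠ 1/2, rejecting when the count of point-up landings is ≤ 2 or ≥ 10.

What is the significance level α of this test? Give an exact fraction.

Under H₀, S ~ Binomial(12, 1/2); α is the probability of landing in either tail, P(S ≤ 2) + P(S ≥ 10).
The two tails are symmetric, so α = 2·(1 + 12 + 66)/2^12 = 158/4096 = 79/2048.

79/2048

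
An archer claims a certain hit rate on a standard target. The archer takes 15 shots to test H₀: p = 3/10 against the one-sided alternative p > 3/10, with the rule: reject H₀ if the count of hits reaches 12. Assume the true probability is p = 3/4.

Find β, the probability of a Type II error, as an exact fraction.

144609703/268435456

A Type II error is failing to reject when Ha holds: with p = 3/4, β = P(Y ≤ 11).
Equivalently, β = 1 − P(Y ≥ 12) = 144609703/268435456.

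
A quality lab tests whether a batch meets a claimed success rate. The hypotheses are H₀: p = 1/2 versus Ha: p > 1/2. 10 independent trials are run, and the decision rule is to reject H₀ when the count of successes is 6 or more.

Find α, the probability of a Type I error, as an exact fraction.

The Type I error probability is α = P(X ≥ 6) computed under H₀, where X ~ Binomial(10, 1/2).
P(X ≥ 6) = [C(10,6) + C(10,7) + C(10,8) + C(10,9) + C(10,10)] / 2^10 = (210 + 120 + 45 + 10 + 1) / 1024 = 386/1024 = 193/512.

193/512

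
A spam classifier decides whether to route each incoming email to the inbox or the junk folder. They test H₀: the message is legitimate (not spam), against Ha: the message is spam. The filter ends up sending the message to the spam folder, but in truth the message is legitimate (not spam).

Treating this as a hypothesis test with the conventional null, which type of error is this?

'Sending the message to the spam folder' corresponds to rejecting H₀.
H₀ was rejected but H₀ is true — a Type I error (false positive).

Type I error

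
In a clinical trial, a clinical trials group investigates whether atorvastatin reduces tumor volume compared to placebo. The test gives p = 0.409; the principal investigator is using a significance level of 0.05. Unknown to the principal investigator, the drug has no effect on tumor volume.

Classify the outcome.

No error — this is a correct decision.

The conventional null hypothesis is that the drug has no effect on tumor volume.
Since p = 0.409 ≥ α = 0.05, H₀ is not rejected.
H₀ is true (actually the drug has no effect on tumor volume).
The decision matches the true state — no error.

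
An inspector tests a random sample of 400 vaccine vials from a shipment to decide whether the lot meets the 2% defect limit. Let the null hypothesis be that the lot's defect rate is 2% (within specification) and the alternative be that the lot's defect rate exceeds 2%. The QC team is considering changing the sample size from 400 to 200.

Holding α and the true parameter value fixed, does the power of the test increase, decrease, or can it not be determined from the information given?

A smaller sample increases the standard error, so the sampling distributions under H₀ and Ha overlap more.
Since power = 1 − β and β increases, power decreases.

It decreases.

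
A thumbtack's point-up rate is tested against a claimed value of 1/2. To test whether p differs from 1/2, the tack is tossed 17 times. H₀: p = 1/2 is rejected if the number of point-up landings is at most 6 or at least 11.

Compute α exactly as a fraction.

The significance level is the null-hypothesis probability of the rejection region {≤6} ∪ {≥11}.
By symmetry, α = 2·P(K ≤ 6) = 2·(1 + 17 + 136 + 680 + 2380 + 6188 + 12376)/131072 = 43556/131072 = 10889/32768.

10889/32768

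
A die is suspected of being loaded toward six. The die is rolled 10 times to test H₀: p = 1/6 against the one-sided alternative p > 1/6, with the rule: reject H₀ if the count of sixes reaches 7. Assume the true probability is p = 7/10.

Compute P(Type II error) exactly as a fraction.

Under the alternative p = 7/10, X ~ Binomial(10, 7/10); β is the probability the test does not reject, P(X < 7).
Equivalently, β = 1 − P(X ≥ 7) = 218993301/625000000.

218993301/625000000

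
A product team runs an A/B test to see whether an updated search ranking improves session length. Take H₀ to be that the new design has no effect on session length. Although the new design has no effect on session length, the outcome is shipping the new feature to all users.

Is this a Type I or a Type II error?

'Shipping the new feature to all users' corresponds to rejecting H₀.
H₀ was rejected but H₀ is true — a Type I error (false positive).

Type I error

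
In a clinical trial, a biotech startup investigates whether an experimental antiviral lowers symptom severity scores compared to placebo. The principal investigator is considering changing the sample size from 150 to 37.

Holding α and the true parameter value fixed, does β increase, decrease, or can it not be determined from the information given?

A smaller sample increases the standard error, so the sampling distributions under H₀ and Ha overlap more.

It increases.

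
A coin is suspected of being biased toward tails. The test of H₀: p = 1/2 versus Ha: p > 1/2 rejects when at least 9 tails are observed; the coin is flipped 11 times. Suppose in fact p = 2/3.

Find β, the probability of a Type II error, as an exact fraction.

1675/2187

A Type II error is failing to reject when Ha holds: with p = 2/3, β = P(X ≤ 8).
Adding the binomial probabilities P(X=0)+…+P(X=8) at p = 2/3 gives 1675/2187.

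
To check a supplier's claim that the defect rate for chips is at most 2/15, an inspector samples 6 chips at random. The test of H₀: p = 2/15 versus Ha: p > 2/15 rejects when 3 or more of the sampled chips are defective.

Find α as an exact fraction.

78928/2278125

α = P(reject H₀ | H₀ true) = P(K ≥ 3 | p = 2/15), K ~ Binomial(6, 2/15).
α = 1 − P(K ≤ 2) = 1 − 2199197/2278125 = 78928/2278125.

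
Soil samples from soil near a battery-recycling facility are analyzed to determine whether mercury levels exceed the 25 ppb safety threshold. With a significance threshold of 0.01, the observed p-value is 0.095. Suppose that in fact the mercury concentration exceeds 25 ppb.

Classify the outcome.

The conventional null hypothesis is that the mercury concentration is at or below 25 ppb (safe).
Since p = 0.095 ≥ α = 0.01, H₀ is not rejected.
H₀ is false (actually the mercury concentration exceeds 25 ppb).
Failing to reject a false H₀ is a Type II error.

Type II error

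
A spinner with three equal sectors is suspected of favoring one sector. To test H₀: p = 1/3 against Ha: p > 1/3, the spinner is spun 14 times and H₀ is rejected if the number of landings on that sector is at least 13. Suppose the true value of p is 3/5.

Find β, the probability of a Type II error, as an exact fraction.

Under the alternative p = 3/5, X ~ Binomial(14, 3/5); β is the probability the test does not reject, P(X < 13).
Equivalently, β = 1 − P(X ≥ 13) = 6054091612/6103515625.

6054091612/6103515625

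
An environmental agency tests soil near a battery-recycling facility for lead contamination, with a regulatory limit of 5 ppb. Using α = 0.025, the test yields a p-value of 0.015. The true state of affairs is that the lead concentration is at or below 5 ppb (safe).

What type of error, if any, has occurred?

The conventional null hypothesis is that the lead concentration is at or below 5 ppb (safe).
Since p = 0.015 < α = 0.025, H₀ is rejected.
H₀ is true (actually the lead concentration is at or below 5 ppb (safe)).
Rejecting a true H₀ is a Type I error.

Type I error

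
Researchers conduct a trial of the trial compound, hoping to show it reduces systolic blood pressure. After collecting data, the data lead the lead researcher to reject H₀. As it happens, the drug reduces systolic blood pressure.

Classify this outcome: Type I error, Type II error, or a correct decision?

No error — this is a correct decision.

The conventional null hypothesis here is that the drug has no effect on systolic blood pressure.
The test rejected a false H₀ — the decision matches the true state.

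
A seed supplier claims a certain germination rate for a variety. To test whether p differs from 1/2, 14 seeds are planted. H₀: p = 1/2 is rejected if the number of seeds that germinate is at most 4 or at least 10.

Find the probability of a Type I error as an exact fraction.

1471/8192

The significance level is the null-hypothesis probability of the rejection region {≤4} ∪ {≥10}.
By symmetry, α = 2·P(K ≤ 4) = 2·(1 + 14 + 91 + 364 + 1001)/16384 = 2942/16384 = 1471/8192.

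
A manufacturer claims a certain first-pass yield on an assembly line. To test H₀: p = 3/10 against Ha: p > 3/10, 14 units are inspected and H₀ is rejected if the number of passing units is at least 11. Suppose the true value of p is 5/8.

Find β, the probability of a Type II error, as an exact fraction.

1830419739927/2199023255552

Under the alternative p = 5/8, X ~ Binomial(14, 5/8); β is the probability the test does not reject, P(X < 11).
Equivalently, β = 1 − P(X ≥ 11) = 1830419739927/2199023255552.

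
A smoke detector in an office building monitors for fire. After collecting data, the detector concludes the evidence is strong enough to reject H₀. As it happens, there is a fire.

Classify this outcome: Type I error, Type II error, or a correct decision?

The conventional null hypothesis here is that there is no fire.
The test rejected a false H₀ — the decision matches the true state.

Neither — the decision is correct.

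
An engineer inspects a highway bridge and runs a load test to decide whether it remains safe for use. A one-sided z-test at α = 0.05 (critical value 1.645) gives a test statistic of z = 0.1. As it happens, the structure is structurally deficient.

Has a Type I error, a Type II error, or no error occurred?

Type II error

The conventional null hypothesis is that the structure meets the required load capacity (safe).
Since z = 0.1 ≤ z* = 1.645, H₀ is not rejected.
H₀ is false (actually the structure is structurally deficient).
Failing to reject a false H₀ is a Type II error.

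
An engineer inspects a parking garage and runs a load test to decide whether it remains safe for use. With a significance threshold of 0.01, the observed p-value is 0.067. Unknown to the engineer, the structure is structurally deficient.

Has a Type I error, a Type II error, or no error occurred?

Type II error

The conventional null hypothesis is that the structure meets the required load capacity (safe).
Since p = 0.067 ≥ α = 0.01, H₀ is not rejected.
H₀ is false (actually the structure is structurally deficient).
Failing to reject a false H₀ is a Type II error.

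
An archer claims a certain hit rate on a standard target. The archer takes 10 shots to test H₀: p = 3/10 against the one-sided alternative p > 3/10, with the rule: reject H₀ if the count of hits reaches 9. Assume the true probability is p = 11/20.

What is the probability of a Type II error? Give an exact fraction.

Under the alternative p = 11/20, K ~ Binomial(10, 11/20); β is the probability the test does not reject, P(K < 9).
Adding the binomial probabilities P(K=0)+…+P(K=8) at p = 11/20 gives 10001847283209/10240000000000.

10001847283209/10240000000000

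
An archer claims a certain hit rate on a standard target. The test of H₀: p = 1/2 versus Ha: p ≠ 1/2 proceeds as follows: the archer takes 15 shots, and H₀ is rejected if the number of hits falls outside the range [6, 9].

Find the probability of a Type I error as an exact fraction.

309/1024

Under H₀, Y ~ Binomial(15, 1/2); α is the probability of landing in either tail, P(Y ≤ 5) + P(Y ≥ 10).
By symmetry, α = 2·P(Y ≤ 5) = 2·(1 + 15 + 105 + 455 + 1365 + 3003)/32768 = 9888/32768 = 309/1024.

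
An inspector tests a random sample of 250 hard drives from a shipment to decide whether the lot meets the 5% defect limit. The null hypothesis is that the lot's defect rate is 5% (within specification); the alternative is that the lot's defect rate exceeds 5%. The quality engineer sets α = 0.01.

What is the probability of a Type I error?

The significance level α is, by definition, the probability of a Type I error — P(reject H₀ | H₀ true).

0.01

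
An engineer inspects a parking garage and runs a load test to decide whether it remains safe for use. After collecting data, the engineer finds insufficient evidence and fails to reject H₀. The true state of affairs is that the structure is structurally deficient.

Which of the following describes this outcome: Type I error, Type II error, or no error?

Type II error

The conventional null hypothesis here is that the structure meets the required load capacity (safe).
H₀ was not rejected, but H₀ is actually false.
Failing to reject a false null hypothesis is a Type II error (false negative).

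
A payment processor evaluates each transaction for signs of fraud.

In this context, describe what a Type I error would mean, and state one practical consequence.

A Type I error would mean concluding that the transaction is fraudulent when in fact the transaction is legitimate. Consequence: a legitimate purchase is declined and the customer's card is frozen.

With the conventional null hypothesis that the transaction is legitimate:
A Type I error is rejecting H₀ when H₀ is true.
Here that means blocking the transaction and freezing the card when actually the transaction is legitimate.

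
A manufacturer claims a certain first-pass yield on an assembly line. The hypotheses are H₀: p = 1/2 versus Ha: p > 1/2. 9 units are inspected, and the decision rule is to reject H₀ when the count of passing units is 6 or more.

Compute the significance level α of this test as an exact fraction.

Under H₀, K ~ Binomial(9, 1/2), and α = P(K ≥ 6).
That's C(9,6) + C(9,7) + C(9,8) + C(9,9) over 2^9, i.e. (84 + 36 + 9 + 1)/512 = 130/512 = 65/256.

65/256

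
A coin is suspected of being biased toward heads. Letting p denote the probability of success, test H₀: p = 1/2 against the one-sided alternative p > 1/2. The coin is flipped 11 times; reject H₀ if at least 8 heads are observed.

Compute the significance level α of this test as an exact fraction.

Under H₀, X ~ Binomial(11, 1/2), and α = P(X ≥ 8).
That's C(11,8) + C(11,9) + C(11,10) + C(11,11) over 2^11, i.e. (165 + 55 + 11 + 1)/2048 = 232/2048 = 29/256.

29/256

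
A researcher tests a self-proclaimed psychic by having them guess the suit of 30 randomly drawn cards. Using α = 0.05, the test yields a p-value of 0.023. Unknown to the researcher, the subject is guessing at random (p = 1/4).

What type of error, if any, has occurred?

The conventional null hypothesis is that the subject is guessing at random (p = 1/4).
Since p = 0.023 < α = 0.05, H₀ is rejected.
H₀ is true (actually the subject is guessing at random (p = 1/4)).
Rejecting a true H₀ is a Type I error.

Type I error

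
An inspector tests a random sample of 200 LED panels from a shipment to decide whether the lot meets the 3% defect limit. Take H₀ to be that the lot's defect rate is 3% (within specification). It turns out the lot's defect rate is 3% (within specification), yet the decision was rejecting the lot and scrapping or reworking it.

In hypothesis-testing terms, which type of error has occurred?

'Rejecting the lot and scrapping or reworking it' corresponds to rejecting H₀.
H₀ was rejected but H₀ is true — a Type I error (false positive).

Type I error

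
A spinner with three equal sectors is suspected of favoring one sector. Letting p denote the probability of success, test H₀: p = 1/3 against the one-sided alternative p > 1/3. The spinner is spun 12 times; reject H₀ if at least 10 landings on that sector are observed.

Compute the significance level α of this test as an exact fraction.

289/531441

α = P(reject H₀ | H₀ true) = P(X ≥ 10 | p = 1/3), with X ~ Binomial(12, 1/3).
Summing C(12,j)(1/3)^j(2/3)^{12−j} for j = 10,…,12 gives 289/531441.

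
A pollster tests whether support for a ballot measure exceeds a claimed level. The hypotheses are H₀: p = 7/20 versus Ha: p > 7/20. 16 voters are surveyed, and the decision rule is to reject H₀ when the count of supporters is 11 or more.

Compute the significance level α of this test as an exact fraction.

The Type I error probability is α = P(S ≥ 11) computed under H₀, where S ~ Binomial(16, 7/20).
P(S ≥ 11) = Σ_{j=11}^{16} C(16,j)·(7/20)^j·(13/20)^{16-j} = 4060307786148717957/655360000000000000000.

4060307786148717957/655360000000000000000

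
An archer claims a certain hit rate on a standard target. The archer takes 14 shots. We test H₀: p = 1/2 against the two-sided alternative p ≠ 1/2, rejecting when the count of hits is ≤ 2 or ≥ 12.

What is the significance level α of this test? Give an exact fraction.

Under H₀, K ~ Binomial(14, 1/2); α is the probability of landing in either tail, P(K ≤ 2) + P(K ≥ 12).
By symmetry, α = 2·P(K ≤ 2) = 2·(1 + 14 + 91)/16384 = 212/16384 = 53/4096.

53/4096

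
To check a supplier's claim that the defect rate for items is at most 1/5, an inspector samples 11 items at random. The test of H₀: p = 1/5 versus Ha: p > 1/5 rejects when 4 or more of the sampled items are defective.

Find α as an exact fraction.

12589/78125

The significance level is the probability, assuming p = 1/5, of seeing 4 or more defectives in 11 draws.
Computing the lower-tail complement: 1 − 65536/78125 = 12589/78125.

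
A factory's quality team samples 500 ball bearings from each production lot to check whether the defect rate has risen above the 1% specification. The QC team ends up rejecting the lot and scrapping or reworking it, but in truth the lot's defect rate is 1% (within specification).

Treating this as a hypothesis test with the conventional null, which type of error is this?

The null hypothesis here is that the lot's defect rate is 1% (within specification).
'Rejecting the lot and scrapping or reworking it' corresponds to rejecting H₀.
H₀ was rejected but H₀ is true — a Type I error (false positive).

Type I error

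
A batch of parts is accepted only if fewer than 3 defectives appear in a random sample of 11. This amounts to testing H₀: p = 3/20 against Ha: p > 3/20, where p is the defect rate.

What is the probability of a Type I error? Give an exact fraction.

The significance level is the probability, assuming p = 3/20, of seeing 3 or more defectives in 11 draws.
Computing the lower-tail complement: 1 − 31900138777693/40960000000000 = 9059861222307/40960000000000.

9059861222307/40960000000000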